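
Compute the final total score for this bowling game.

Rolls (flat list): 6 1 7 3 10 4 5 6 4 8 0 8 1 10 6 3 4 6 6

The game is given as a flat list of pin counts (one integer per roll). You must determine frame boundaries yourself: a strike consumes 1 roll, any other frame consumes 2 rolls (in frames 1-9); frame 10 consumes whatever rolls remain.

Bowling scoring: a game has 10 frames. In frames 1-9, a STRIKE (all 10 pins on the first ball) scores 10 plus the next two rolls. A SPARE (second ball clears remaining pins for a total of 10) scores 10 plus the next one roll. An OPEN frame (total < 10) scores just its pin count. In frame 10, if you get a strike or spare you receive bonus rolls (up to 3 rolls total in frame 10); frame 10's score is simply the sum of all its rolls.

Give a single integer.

Frame 1: OPEN (6+1=7). Cumulative: 7
Frame 2: SPARE (7+3=10). 10 + next roll (10) = 20. Cumulative: 27
Frame 3: STRIKE. 10 + next two rolls (4+5) = 19. Cumulative: 46
Frame 4: OPEN (4+5=9). Cumulative: 55
Frame 5: SPARE (6+4=10). 10 + next roll (8) = 18. Cumulative: 73
Frame 6: OPEN (8+0=8). Cumulative: 81
Frame 7: OPEN (8+1=9). Cumulative: 90
Frame 8: STRIKE. 10 + next two rolls (6+3) = 19. Cumulative: 109
Frame 9: OPEN (6+3=9). Cumulative: 118
Frame 10: SPARE. Sum of all frame-10 rolls (4+6+6) = 16. Cumulative: 134

Answer: 134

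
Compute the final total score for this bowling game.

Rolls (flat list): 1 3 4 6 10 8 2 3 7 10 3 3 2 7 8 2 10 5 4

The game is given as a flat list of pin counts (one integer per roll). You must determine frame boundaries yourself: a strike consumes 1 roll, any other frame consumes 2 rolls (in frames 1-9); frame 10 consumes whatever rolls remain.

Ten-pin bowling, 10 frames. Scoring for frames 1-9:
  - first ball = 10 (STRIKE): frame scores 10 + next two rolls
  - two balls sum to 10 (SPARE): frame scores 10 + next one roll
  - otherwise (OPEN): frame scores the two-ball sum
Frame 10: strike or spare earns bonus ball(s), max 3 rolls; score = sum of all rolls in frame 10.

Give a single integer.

Answer: 147

Derivation:
Frame 1: OPEN (1+3=4). Cumulative: 4
Frame 2: SPARE (4+6=10). 10 + next roll (10) = 20. Cumulative: 24
Frame 3: STRIKE. 10 + next two rolls (8+2) = 20. Cumulative: 44
Frame 4: SPARE (8+2=10). 10 + next roll (3) = 13. Cumulative: 57
Frame 5: SPARE (3+7=10). 10 + next roll (10) = 20. Cumulative: 77
Frame 6: STRIKE. 10 + next two rolls (3+3) = 16. Cumulative: 93
Frame 7: OPEN (3+3=6). Cumulative: 99
Frame 8: OPEN (2+7=9). Cumulative: 108
Frame 9: SPARE (8+2=10). 10 + next roll (10) = 20. Cumulative: 128
Frame 10: STRIKE. Sum of all frame-10 rolls (10+5+4) = 19. Cumulative: 147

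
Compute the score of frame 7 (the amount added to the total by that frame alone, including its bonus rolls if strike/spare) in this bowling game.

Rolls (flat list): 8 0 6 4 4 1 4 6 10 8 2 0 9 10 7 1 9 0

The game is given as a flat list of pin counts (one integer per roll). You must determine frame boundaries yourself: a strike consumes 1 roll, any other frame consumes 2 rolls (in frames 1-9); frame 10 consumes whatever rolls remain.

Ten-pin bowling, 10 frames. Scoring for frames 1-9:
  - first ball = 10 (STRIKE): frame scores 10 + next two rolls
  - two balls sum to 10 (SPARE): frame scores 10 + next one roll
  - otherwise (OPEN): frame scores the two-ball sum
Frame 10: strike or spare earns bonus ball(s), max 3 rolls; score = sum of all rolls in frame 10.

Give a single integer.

Answer: 9

Derivation:
Frame 1: OPEN (8+0=8). Cumulative: 8
Frame 2: SPARE (6+4=10). 10 + next roll (4) = 14. Cumulative: 22
Frame 3: OPEN (4+1=5). Cumulative: 27
Frame 4: SPARE (4+6=10). 10 + next roll (10) = 20. Cumulative: 47
Frame 5: STRIKE. 10 + next two rolls (8+2) = 20. Cumulative: 67
Frame 6: SPARE (8+2=10). 10 + next roll (0) = 10. Cumulative: 77
Frame 7: OPEN (0+9=9). Cumulative: 86
Frame 8: STRIKE. 10 + next two rolls (7+1) = 18. Cumulative: 104
Frame 9: OPEN (7+1=8). Cumulative: 112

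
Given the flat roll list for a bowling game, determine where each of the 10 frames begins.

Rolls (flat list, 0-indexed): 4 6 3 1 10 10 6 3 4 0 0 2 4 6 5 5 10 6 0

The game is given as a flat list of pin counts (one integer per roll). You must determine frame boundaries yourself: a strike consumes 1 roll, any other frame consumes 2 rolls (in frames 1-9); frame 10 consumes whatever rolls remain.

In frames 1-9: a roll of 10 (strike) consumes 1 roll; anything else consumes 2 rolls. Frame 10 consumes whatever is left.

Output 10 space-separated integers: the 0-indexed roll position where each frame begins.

Answer: 0 2 4 5 6 8 10 12 14 16

Derivation:
Frame 1 starts at roll index 0: rolls=4,6 (sum=10), consumes 2 rolls
Frame 2 starts at roll index 2: rolls=3,1 (sum=4), consumes 2 rolls
Frame 3 starts at roll index 4: roll=10 (strike), consumes 1 roll
Frame 4 starts at roll index 5: roll=10 (strike), consumes 1 roll
Frame 5 starts at roll index 6: rolls=6,3 (sum=9), consumes 2 rolls
Frame 6 starts at roll index 8: rolls=4,0 (sum=4), consumes 2 rolls
Frame 7 starts at roll index 10: rolls=0,2 (sum=2), consumes 2 rolls
Frame 8 starts at roll index 12: rolls=4,6 (sum=10), consumes 2 rolls
Frame 9 starts at roll index 14: rolls=5,5 (sum=10), consumes 2 rolls
Frame 10 starts at roll index 16: 3 remaining rolls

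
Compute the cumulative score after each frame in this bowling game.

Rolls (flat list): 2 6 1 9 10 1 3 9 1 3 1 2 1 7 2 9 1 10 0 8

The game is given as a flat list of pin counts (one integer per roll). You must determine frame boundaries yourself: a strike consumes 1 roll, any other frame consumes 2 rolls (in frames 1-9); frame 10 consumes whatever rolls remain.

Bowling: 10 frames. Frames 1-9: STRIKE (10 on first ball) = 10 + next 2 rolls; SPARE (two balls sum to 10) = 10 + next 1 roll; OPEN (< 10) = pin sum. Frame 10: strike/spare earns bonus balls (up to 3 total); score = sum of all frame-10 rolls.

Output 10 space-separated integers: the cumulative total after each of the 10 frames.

Answer: 8 28 42 46 59 63 66 75 95 113

Derivation:
Frame 1: OPEN (2+6=8). Cumulative: 8
Frame 2: SPARE (1+9=10). 10 + next roll (10) = 20. Cumulative: 28
Frame 3: STRIKE. 10 + next two rolls (1+3) = 14. Cumulative: 42
Frame 4: OPEN (1+3=4). Cumulative: 46
Frame 5: SPARE (9+1=10). 10 + next roll (3) = 13. Cumulative: 59
Frame 6: OPEN (3+1=4). Cumulative: 63
Frame 7: OPEN (2+1=3). Cumulative: 66
Frame 8: OPEN (7+2=9). Cumulative: 75
Frame 9: SPARE (9+1=10). 10 + next roll (10) = 20. Cumulative: 95
Frame 10: STRIKE. Sum of all frame-10 rolls (10+0+8) = 18. Cumulative: 113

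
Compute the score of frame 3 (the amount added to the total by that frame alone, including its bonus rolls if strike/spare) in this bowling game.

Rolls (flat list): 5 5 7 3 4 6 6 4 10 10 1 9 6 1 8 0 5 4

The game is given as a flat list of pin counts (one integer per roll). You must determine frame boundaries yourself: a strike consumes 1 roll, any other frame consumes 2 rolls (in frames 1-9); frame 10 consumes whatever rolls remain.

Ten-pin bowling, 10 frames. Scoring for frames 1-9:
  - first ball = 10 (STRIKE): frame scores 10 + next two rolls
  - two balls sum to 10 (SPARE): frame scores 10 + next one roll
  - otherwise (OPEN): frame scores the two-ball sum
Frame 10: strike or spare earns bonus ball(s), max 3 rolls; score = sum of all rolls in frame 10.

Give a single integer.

Answer: 16

Derivation:
Frame 1: SPARE (5+5=10). 10 + next roll (7) = 17. Cumulative: 17
Frame 2: SPARE (7+3=10). 10 + next roll (4) = 14. Cumulative: 31
Frame 3: SPARE (4+6=10). 10 + next roll (6) = 16. Cumulative: 47
Frame 4: SPARE (6+4=10). 10 + next roll (10) = 20. Cumulative: 67
Frame 5: STRIKE. 10 + next two rolls (10+1) = 21. Cumulative: 88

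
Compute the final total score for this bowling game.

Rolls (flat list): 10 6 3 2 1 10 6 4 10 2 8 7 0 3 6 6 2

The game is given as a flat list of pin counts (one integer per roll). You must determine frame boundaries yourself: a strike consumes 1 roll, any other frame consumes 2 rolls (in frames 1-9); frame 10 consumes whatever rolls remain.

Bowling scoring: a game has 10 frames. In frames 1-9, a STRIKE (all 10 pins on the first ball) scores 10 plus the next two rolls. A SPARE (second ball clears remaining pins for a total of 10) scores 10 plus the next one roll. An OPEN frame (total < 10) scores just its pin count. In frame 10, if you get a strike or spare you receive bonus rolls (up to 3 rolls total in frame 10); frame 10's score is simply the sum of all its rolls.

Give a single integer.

Frame 1: STRIKE. 10 + next two rolls (6+3) = 19. Cumulative: 19
Frame 2: OPEN (6+3=9). Cumulative: 28
Frame 3: OPEN (2+1=3). Cumulative: 31
Frame 4: STRIKE. 10 + next two rolls (6+4) = 20. Cumulative: 51
Frame 5: SPARE (6+4=10). 10 + next roll (10) = 20. Cumulative: 71
Frame 6: STRIKE. 10 + next two rolls (2+8) = 20. Cumulative: 91
Frame 7: SPARE (2+8=10). 10 + next roll (7) = 17. Cumulative: 108
Frame 8: OPEN (7+0=7). Cumulative: 115
Frame 9: OPEN (3+6=9). Cumulative: 124
Frame 10: OPEN. Sum of all frame-10 rolls (6+2) = 8. Cumulative: 132

Answer: 132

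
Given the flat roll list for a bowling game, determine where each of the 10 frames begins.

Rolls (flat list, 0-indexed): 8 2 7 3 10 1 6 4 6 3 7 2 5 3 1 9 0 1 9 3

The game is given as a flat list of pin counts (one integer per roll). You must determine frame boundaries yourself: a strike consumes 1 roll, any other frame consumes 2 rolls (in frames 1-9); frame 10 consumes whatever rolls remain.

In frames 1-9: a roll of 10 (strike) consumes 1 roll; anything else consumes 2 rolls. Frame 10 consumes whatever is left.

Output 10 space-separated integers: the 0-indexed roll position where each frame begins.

Frame 1 starts at roll index 0: rolls=8,2 (sum=10), consumes 2 rolls
Frame 2 starts at roll index 2: rolls=7,3 (sum=10), consumes 2 rolls
Frame 3 starts at roll index 4: roll=10 (strike), consumes 1 roll
Frame 4 starts at roll index 5: rolls=1,6 (sum=7), consumes 2 rolls
Frame 5 starts at roll index 7: rolls=4,6 (sum=10), consumes 2 rolls
Frame 6 starts at roll index 9: rolls=3,7 (sum=10), consumes 2 rolls
Frame 7 starts at roll index 11: rolls=2,5 (sum=7), consumes 2 rolls
Frame 8 starts at roll index 13: rolls=3,1 (sum=4), consumes 2 rolls
Frame 9 starts at roll index 15: rolls=9,0 (sum=9), consumes 2 rolls
Frame 10 starts at roll index 17: 3 remaining rolls

Answer: 0 2 4 5 7 9 11 13 15 17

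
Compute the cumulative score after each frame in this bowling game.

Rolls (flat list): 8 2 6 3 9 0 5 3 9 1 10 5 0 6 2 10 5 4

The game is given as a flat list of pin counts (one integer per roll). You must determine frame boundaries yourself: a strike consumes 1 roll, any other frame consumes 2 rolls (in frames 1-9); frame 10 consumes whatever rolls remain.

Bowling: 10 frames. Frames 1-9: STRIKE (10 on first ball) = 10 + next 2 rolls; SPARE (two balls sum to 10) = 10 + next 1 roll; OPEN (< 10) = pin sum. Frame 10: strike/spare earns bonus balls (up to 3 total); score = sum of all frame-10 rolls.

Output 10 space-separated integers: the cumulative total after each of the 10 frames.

Frame 1: SPARE (8+2=10). 10 + next roll (6) = 16. Cumulative: 16
Frame 2: OPEN (6+3=9). Cumulative: 25
Frame 3: OPEN (9+0=9). Cumulative: 34
Frame 4: OPEN (5+3=8). Cumulative: 42
Frame 5: SPARE (9+1=10). 10 + next roll (10) = 20. Cumulative: 62
Frame 6: STRIKE. 10 + next two rolls (5+0) = 15. Cumulative: 77
Frame 7: OPEN (5+0=5). Cumulative: 82
Frame 8: OPEN (6+2=8). Cumulative: 90
Frame 9: STRIKE. 10 + next two rolls (5+4) = 19. Cumulative: 109
Frame 10: OPEN. Sum of all frame-10 rolls (5+4) = 9. Cumulative: 118

Answer: 16 25 34 42 62 77 82 90 109 118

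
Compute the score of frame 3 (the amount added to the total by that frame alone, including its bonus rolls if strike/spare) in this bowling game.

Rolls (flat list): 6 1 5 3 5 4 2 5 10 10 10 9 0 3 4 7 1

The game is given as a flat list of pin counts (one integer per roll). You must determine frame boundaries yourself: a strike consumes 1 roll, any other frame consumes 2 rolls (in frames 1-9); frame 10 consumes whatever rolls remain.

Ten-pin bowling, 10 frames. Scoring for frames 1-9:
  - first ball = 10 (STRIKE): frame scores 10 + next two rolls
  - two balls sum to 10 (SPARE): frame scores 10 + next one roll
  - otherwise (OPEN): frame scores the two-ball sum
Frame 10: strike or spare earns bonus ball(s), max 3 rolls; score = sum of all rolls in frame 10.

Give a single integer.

Answer: 9

Derivation:
Frame 1: OPEN (6+1=7). Cumulative: 7
Frame 2: OPEN (5+3=8). Cumulative: 15
Frame 3: OPEN (5+4=9). Cumulative: 24
Frame 4: OPEN (2+5=7). Cumulative: 31
Frame 5: STRIKE. 10 + next two rolls (10+10) = 30. Cumulative: 61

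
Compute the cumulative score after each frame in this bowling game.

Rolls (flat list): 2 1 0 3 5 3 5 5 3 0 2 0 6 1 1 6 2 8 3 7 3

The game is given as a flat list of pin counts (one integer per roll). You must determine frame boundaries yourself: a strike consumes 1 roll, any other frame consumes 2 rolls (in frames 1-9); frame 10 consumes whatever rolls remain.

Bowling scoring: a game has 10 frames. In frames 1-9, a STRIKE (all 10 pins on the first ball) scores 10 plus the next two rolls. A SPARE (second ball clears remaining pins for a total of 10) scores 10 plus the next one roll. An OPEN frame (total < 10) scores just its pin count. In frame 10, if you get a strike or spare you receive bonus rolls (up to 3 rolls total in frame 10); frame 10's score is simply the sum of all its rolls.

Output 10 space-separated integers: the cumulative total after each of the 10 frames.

Frame 1: OPEN (2+1=3). Cumulative: 3
Frame 2: OPEN (0+3=3). Cumulative: 6
Frame 3: OPEN (5+3=8). Cumulative: 14
Frame 4: SPARE (5+5=10). 10 + next roll (3) = 13. Cumulative: 27
Frame 5: OPEN (3+0=3). Cumulative: 30
Frame 6: OPEN (2+0=2). Cumulative: 32
Frame 7: OPEN (6+1=7). Cumulative: 39
Frame 8: OPEN (1+6=7). Cumulative: 46
Frame 9: SPARE (2+8=10). 10 + next roll (3) = 13. Cumulative: 59
Frame 10: SPARE. Sum of all frame-10 rolls (3+7+3) = 13. Cumulative: 72

Answer: 3 6 14 27 30 32 39 46 59 72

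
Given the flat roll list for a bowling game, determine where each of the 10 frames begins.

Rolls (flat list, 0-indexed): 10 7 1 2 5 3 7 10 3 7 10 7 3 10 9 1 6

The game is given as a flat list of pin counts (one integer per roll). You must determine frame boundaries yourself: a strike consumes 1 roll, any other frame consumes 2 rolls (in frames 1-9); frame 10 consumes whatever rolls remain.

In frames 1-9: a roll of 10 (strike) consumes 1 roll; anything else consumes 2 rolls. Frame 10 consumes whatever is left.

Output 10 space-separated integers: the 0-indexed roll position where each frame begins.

Answer: 0 1 3 5 7 8 10 11 13 14

Derivation:
Frame 1 starts at roll index 0: roll=10 (strike), consumes 1 roll
Frame 2 starts at roll index 1: rolls=7,1 (sum=8), consumes 2 rolls
Frame 3 starts at roll index 3: rolls=2,5 (sum=7), consumes 2 rolls
Frame 4 starts at roll index 5: rolls=3,7 (sum=10), consumes 2 rolls
Frame 5 starts at roll index 7: roll=10 (strike), consumes 1 roll
Frame 6 starts at roll index 8: rolls=3,7 (sum=10), consumes 2 rolls
Frame 7 starts at roll index 10: roll=10 (strike), consumes 1 roll
Frame 8 starts at roll index 11: rolls=7,3 (sum=10), consumes 2 rolls
Frame 9 starts at roll index 13: roll=10 (strike), consumes 1 roll
Frame 10 starts at roll index 14: 3 remaining rolls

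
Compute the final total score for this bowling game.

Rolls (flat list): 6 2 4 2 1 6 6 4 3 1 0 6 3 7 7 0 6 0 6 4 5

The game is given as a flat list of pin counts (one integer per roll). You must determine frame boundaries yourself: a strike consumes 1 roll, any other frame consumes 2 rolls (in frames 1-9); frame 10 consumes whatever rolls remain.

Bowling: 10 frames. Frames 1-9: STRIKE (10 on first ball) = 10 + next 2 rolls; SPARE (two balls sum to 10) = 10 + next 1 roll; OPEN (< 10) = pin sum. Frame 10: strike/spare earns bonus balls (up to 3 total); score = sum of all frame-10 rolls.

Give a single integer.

Frame 1: OPEN (6+2=8). Cumulative: 8
Frame 2: OPEN (4+2=6). Cumulative: 14
Frame 3: OPEN (1+6=7). Cumulative: 21
Frame 4: SPARE (6+4=10). 10 + next roll (3) = 13. Cumulative: 34
Frame 5: OPEN (3+1=4). Cumulative: 38
Frame 6: OPEN (0+6=6). Cumulative: 44
Frame 7: SPARE (3+7=10). 10 + next roll (7) = 17. Cumulative: 61
Frame 8: OPEN (7+0=7). Cumulative: 68
Frame 9: OPEN (6+0=6). Cumulative: 74
Frame 10: SPARE. Sum of all frame-10 rolls (6+4+5) = 15. Cumulative: 89

Answer: 89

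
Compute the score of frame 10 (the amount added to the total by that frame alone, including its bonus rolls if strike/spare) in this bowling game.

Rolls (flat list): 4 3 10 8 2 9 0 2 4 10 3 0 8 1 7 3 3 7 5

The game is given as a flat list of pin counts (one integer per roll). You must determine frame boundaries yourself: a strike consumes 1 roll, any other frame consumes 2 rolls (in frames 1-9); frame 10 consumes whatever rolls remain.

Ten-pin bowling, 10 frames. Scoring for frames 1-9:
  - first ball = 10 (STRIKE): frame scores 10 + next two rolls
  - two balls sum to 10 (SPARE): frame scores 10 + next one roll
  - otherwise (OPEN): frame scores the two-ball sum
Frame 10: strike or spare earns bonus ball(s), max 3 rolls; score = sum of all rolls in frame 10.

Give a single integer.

Answer: 15

Derivation:
Frame 1: OPEN (4+3=7). Cumulative: 7
Frame 2: STRIKE. 10 + next two rolls (8+2) = 20. Cumulative: 27
Frame 3: SPARE (8+2=10). 10 + next roll (9) = 19. Cumulative: 46
Frame 4: OPEN (9+0=9). Cumulative: 55
Frame 5: OPEN (2+4=6). Cumulative: 61
Frame 6: STRIKE. 10 + next two rolls (3+0) = 13. Cumulative: 74
Frame 7: OPEN (3+0=3). Cumulative: 77
Frame 8: OPEN (8+1=9). Cumulative: 86
Frame 9: SPARE (7+3=10). 10 + next roll (3) = 13. Cumulative: 99
Frame 10: SPARE. Sum of all frame-10 rolls (3+7+5) = 15. Cumulative: 114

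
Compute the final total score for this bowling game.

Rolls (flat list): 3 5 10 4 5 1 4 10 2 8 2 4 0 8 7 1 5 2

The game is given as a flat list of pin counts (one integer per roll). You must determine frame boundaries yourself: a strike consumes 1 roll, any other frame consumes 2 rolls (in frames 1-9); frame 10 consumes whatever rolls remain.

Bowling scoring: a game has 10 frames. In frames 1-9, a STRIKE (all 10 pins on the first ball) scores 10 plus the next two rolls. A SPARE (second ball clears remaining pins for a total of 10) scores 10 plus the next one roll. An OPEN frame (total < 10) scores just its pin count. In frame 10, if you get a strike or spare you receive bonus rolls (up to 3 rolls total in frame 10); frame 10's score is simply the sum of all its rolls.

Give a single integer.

Frame 1: OPEN (3+5=8). Cumulative: 8
Frame 2: STRIKE. 10 + next two rolls (4+5) = 19. Cumulative: 27
Frame 3: OPEN (4+5=9). Cumulative: 36
Frame 4: OPEN (1+4=5). Cumulative: 41
Frame 5: STRIKE. 10 + next two rolls (2+8) = 20. Cumulative: 61
Frame 6: SPARE (2+8=10). 10 + next roll (2) = 12. Cumulative: 73
Frame 7: OPEN (2+4=6). Cumulative: 79
Frame 8: OPEN (0+8=8). Cumulative: 87
Frame 9: OPEN (7+1=8). Cumulative: 95
Frame 10: OPEN. Sum of all frame-10 rolls (5+2) = 7. Cumulative: 102

Answer: 102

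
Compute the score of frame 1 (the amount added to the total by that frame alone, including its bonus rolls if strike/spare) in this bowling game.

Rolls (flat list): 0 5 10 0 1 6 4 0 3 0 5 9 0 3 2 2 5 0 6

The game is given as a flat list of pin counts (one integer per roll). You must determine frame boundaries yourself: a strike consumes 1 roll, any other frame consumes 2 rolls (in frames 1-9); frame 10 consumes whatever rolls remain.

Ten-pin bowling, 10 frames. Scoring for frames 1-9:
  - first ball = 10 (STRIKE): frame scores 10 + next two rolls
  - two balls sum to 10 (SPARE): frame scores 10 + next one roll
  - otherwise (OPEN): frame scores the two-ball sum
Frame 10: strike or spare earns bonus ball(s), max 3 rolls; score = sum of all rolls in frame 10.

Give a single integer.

Frame 1: OPEN (0+5=5). Cumulative: 5
Frame 2: STRIKE. 10 + next two rolls (0+1) = 11. Cumulative: 16
Frame 3: OPEN (0+1=1). Cumulative: 17

Answer: 5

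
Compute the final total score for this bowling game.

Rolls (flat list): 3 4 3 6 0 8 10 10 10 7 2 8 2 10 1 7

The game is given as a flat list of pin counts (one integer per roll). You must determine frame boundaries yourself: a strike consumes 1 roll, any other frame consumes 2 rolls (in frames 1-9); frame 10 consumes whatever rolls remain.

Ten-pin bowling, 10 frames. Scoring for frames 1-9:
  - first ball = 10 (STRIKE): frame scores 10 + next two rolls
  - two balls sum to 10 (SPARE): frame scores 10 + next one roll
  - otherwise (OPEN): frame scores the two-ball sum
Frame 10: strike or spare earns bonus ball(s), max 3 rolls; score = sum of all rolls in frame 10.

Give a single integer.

Frame 1: OPEN (3+4=7). Cumulative: 7
Frame 2: OPEN (3+6=9). Cumulative: 16
Frame 3: OPEN (0+8=8). Cumulative: 24
Frame 4: STRIKE. 10 + next two rolls (10+10) = 30. Cumulative: 54
Frame 5: STRIKE. 10 + next two rolls (10+7) = 27. Cumulative: 81
Frame 6: STRIKE. 10 + next two rolls (7+2) = 19. Cumulative: 100
Frame 7: OPEN (7+2=9). Cumulative: 109
Frame 8: SPARE (8+2=10). 10 + next roll (10) = 20. Cumulative: 129
Frame 9: STRIKE. 10 + next two rolls (1+7) = 18. Cumulative: 147
Frame 10: OPEN. Sum of all frame-10 rolls (1+7) = 8. Cumulative: 155

Answer: 155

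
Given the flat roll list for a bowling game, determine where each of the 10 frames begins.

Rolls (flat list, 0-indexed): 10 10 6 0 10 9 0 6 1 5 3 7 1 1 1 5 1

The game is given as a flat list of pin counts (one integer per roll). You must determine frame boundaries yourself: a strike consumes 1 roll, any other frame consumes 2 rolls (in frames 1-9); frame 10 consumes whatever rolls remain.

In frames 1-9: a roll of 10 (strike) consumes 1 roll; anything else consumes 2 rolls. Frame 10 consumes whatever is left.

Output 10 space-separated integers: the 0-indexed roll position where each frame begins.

Frame 1 starts at roll index 0: roll=10 (strike), consumes 1 roll
Frame 2 starts at roll index 1: roll=10 (strike), consumes 1 roll
Frame 3 starts at roll index 2: rolls=6,0 (sum=6), consumes 2 rolls
Frame 4 starts at roll index 4: roll=10 (strike), consumes 1 roll
Frame 5 starts at roll index 5: rolls=9,0 (sum=9), consumes 2 rolls
Frame 6 starts at roll index 7: rolls=6,1 (sum=7), consumes 2 rolls
Frame 7 starts at roll index 9: rolls=5,3 (sum=8), consumes 2 rolls
Frame 8 starts at roll index 11: rolls=7,1 (sum=8), consumes 2 rolls
Frame 9 starts at roll index 13: rolls=1,1 (sum=2), consumes 2 rolls
Frame 10 starts at roll index 15: 2 remaining rolls

Answer: 0 1 2 4 5 7 9 11 13 15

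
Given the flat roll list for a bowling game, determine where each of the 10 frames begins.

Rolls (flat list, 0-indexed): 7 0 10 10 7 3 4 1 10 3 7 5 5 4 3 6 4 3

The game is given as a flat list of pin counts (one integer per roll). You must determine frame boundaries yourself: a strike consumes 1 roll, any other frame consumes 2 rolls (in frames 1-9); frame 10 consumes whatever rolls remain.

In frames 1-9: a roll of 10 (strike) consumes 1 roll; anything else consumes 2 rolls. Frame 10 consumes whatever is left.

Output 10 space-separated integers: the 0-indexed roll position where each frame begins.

Frame 1 starts at roll index 0: rolls=7,0 (sum=7), consumes 2 rolls
Frame 2 starts at roll index 2: roll=10 (strike), consumes 1 roll
Frame 3 starts at roll index 3: roll=10 (strike), consumes 1 roll
Frame 4 starts at roll index 4: rolls=7,3 (sum=10), consumes 2 rolls
Frame 5 starts at roll index 6: rolls=4,1 (sum=5), consumes 2 rolls
Frame 6 starts at roll index 8: roll=10 (strike), consumes 1 roll
Frame 7 starts at roll index 9: rolls=3,7 (sum=10), consumes 2 rolls
Frame 8 starts at roll index 11: rolls=5,5 (sum=10), consumes 2 rolls
Frame 9 starts at roll index 13: rolls=4,3 (sum=7), consumes 2 rolls
Frame 10 starts at roll index 15: 3 remaining rolls

Answer: 0 2 3 4 6 8 9 11 13 15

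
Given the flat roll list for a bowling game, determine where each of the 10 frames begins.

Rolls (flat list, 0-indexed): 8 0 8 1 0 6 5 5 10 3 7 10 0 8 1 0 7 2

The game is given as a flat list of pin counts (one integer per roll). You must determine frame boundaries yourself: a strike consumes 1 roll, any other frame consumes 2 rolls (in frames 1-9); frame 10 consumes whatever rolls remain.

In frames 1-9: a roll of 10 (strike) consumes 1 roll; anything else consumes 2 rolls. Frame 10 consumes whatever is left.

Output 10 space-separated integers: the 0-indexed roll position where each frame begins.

Answer: 0 2 4 6 8 9 11 12 14 16

Derivation:
Frame 1 starts at roll index 0: rolls=8,0 (sum=8), consumes 2 rolls
Frame 2 starts at roll index 2: rolls=8,1 (sum=9), consumes 2 rolls
Frame 3 starts at roll index 4: rolls=0,6 (sum=6), consumes 2 rolls
Frame 4 starts at roll index 6: rolls=5,5 (sum=10), consumes 2 rolls
Frame 5 starts at roll index 8: roll=10 (strike), consumes 1 roll
Frame 6 starts at roll index 9: rolls=3,7 (sum=10), consumes 2 rolls
Frame 7 starts at roll index 11: roll=10 (strike), consumes 1 roll
Frame 8 starts at roll index 12: rolls=0,8 (sum=8), consumes 2 rolls
Frame 9 starts at roll index 14: rolls=1,0 (sum=1), consumes 2 rolls
Frame 10 starts at roll index 16: 2 remaining rolls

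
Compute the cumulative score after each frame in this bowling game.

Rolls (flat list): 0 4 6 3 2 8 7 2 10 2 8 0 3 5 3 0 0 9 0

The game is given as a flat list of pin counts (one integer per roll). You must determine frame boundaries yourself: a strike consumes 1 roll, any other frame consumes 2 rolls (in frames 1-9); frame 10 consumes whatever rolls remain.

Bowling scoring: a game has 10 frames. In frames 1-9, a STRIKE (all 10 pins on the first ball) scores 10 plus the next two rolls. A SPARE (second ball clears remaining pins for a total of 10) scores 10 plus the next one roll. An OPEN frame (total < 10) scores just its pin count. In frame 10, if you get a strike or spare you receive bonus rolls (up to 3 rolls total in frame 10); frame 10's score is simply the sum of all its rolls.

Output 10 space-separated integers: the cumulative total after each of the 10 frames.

Frame 1: OPEN (0+4=4). Cumulative: 4
Frame 2: OPEN (6+3=9). Cumulative: 13
Frame 3: SPARE (2+8=10). 10 + next roll (7) = 17. Cumulative: 30
Frame 4: OPEN (7+2=9). Cumulative: 39
Frame 5: STRIKE. 10 + next two rolls (2+8) = 20. Cumulative: 59
Frame 6: SPARE (2+8=10). 10 + next roll (0) = 10. Cumulative: 69
Frame 7: OPEN (0+3=3). Cumulative: 72
Frame 8: OPEN (5+3=8). Cumulative: 80
Frame 9: OPEN (0+0=0). Cumulative: 80
Frame 10: OPEN. Sum of all frame-10 rolls (9+0) = 9. Cumulative: 89

Answer: 4 13 30 39 59 69 72 80 80 89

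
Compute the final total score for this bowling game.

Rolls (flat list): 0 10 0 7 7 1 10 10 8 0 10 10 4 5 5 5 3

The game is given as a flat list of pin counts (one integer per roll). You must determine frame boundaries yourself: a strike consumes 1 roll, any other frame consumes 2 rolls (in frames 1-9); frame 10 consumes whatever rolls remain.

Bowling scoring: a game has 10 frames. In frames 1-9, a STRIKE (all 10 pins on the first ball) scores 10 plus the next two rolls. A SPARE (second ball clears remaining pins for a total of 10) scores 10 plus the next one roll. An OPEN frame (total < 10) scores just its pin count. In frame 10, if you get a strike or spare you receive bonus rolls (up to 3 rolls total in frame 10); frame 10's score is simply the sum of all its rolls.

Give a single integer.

Frame 1: SPARE (0+10=10). 10 + next roll (0) = 10. Cumulative: 10
Frame 2: OPEN (0+7=7). Cumulative: 17
Frame 3: OPEN (7+1=8). Cumulative: 25
Frame 4: STRIKE. 10 + next two rolls (10+8) = 28. Cumulative: 53
Frame 5: STRIKE. 10 + next two rolls (8+0) = 18. Cumulative: 71
Frame 6: OPEN (8+0=8). Cumulative: 79
Frame 7: STRIKE. 10 + next two rolls (10+4) = 24. Cumulative: 103
Frame 8: STRIKE. 10 + next two rolls (4+5) = 19. Cumulative: 122
Frame 9: OPEN (4+5=9). Cumulative: 131
Frame 10: SPARE. Sum of all frame-10 rolls (5+5+3) = 13. Cumulative: 144

Answer: 144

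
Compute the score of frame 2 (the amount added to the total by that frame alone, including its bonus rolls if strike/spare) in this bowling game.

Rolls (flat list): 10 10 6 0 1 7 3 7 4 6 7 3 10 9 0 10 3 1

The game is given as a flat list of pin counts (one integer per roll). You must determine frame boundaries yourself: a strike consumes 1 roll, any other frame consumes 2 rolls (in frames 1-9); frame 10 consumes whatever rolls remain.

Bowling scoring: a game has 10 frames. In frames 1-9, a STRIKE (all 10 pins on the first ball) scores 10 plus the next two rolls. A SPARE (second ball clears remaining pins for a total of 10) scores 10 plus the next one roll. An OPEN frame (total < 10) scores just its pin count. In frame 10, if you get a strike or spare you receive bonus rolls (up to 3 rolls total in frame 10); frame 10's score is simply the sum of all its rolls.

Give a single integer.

Frame 1: STRIKE. 10 + next two rolls (10+6) = 26. Cumulative: 26
Frame 2: STRIKE. 10 + next two rolls (6+0) = 16. Cumulative: 42
Frame 3: OPEN (6+0=6). Cumulative: 48
Frame 4: OPEN (1+7=8). Cumulative: 56

Answer: 16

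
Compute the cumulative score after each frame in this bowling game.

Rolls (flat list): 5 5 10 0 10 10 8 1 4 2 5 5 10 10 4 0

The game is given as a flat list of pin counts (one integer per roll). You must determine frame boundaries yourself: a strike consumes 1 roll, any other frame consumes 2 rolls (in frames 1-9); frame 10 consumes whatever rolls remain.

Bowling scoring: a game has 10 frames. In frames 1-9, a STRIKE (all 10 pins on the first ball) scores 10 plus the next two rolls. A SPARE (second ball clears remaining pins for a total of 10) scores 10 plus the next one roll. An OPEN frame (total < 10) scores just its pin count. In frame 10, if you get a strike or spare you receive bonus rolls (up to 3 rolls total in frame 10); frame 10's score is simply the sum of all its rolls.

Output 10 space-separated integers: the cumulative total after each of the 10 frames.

Answer: 20 40 60 79 88 94 114 138 152 156

Derivation:
Frame 1: SPARE (5+5=10). 10 + next roll (10) = 20. Cumulative: 20
Frame 2: STRIKE. 10 + next two rolls (0+10) = 20. Cumulative: 40
Frame 3: SPARE (0+10=10). 10 + next roll (10) = 20. Cumulative: 60
Frame 4: STRIKE. 10 + next two rolls (8+1) = 19. Cumulative: 79
Frame 5: OPEN (8+1=9). Cumulative: 88
Frame 6: OPEN (4+2=6). Cumulative: 94
Frame 7: SPARE (5+5=10). 10 + next roll (10) = 20. Cumulative: 114
Frame 8: STRIKE. 10 + next two rolls (10+4) = 24. Cumulative: 138
Frame 9: STRIKE. 10 + next two rolls (4+0) = 14. Cumulative: 152
Frame 10: OPEN. Sum of all frame-10 rolls (4+0) = 4. Cumulative: 156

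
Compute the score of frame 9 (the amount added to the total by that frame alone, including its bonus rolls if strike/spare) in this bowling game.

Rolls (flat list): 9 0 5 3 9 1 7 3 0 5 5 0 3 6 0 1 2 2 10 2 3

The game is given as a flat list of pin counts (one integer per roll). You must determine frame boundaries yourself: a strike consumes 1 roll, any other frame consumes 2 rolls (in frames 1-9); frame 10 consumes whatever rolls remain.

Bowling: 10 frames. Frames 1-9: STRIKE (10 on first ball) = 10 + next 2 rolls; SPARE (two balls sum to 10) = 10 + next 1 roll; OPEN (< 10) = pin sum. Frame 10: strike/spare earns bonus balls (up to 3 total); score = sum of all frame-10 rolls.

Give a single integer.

Answer: 4

Derivation:
Frame 1: OPEN (9+0=9). Cumulative: 9
Frame 2: OPEN (5+3=8). Cumulative: 17
Frame 3: SPARE (9+1=10). 10 + next roll (7) = 17. Cumulative: 34
Frame 4: SPARE (7+3=10). 10 + next roll (0) = 10. Cumulative: 44
Frame 5: OPEN (0+5=5). Cumulative: 49
Frame 6: OPEN (5+0=5). Cumulative: 54
Frame 7: OPEN (3+6=9). Cumulative: 63
Frame 8: OPEN (0+1=1). Cumulative: 64
Frame 9: OPEN (2+2=4). Cumulative: 68
Frame 10: STRIKE. Sum of all frame-10 rolls (10+2+3) = 15. Cumulative: 83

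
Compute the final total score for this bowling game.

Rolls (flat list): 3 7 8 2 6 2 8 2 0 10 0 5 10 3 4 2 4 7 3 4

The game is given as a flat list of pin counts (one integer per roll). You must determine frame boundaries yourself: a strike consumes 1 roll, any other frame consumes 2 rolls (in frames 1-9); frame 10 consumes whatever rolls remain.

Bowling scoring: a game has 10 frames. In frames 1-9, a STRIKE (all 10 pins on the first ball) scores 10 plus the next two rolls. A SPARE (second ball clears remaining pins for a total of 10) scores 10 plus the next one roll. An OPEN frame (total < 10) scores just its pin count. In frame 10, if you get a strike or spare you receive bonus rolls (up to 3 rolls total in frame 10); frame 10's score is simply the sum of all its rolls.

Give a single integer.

Frame 1: SPARE (3+7=10). 10 + next roll (8) = 18. Cumulative: 18
Frame 2: SPARE (8+2=10). 10 + next roll (6) = 16. Cumulative: 34
Frame 3: OPEN (6+2=8). Cumulative: 42
Frame 4: SPARE (8+2=10). 10 + next roll (0) = 10. Cumulative: 52
Frame 5: SPARE (0+10=10). 10 + next roll (0) = 10. Cumulative: 62
Frame 6: OPEN (0+5=5). Cumulative: 67
Frame 7: STRIKE. 10 + next two rolls (3+4) = 17. Cumulative: 84
Frame 8: OPEN (3+4=7). Cumulative: 91
Frame 9: OPEN (2+4=6). Cumulative: 97
Frame 10: SPARE. Sum of all frame-10 rolls (7+3+4) = 14. Cumulative: 111

Answer: 111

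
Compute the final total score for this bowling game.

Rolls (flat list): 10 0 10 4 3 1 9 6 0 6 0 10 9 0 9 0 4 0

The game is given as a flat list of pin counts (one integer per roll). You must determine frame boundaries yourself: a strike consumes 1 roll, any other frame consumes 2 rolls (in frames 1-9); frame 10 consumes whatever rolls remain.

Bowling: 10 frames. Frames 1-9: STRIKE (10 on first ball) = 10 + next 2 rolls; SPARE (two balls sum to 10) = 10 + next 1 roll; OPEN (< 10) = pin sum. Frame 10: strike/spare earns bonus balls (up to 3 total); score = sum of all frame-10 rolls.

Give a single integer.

Answer: 110

Derivation:
Frame 1: STRIKE. 10 + next two rolls (0+10) = 20. Cumulative: 20
Frame 2: SPARE (0+10=10). 10 + next roll (4) = 14. Cumulative: 34
Frame 3: OPEN (4+3=7). Cumulative: 41
Frame 4: SPARE (1+9=10). 10 + next roll (6) = 16. Cumulative: 57
Frame 5: OPEN (6+0=6). Cumulative: 63
Frame 6: OPEN (6+0=6). Cumulative: 69
Frame 7: STRIKE. 10 + next two rolls (9+0) = 19. Cumulative: 88
Frame 8: OPEN (9+0=9). Cumulative: 97
Frame 9: OPEN (9+0=9). Cumulative: 106
Frame 10: OPEN. Sum of all frame-10 rolls (4+0) = 4. Cumulative: 110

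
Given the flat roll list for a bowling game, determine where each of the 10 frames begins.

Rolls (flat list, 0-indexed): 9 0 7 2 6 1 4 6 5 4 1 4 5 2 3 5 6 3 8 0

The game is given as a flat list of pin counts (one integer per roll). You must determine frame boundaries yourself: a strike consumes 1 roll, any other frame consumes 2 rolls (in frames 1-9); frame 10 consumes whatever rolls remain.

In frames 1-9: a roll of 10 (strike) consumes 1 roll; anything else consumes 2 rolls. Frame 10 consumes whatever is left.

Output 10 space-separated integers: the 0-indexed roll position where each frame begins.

Frame 1 starts at roll index 0: rolls=9,0 (sum=9), consumes 2 rolls
Frame 2 starts at roll index 2: rolls=7,2 (sum=9), consumes 2 rolls
Frame 3 starts at roll index 4: rolls=6,1 (sum=7), consumes 2 rolls
Frame 4 starts at roll index 6: rolls=4,6 (sum=10), consumes 2 rolls
Frame 5 starts at roll index 8: rolls=5,4 (sum=9), consumes 2 rolls
Frame 6 starts at roll index 10: rolls=1,4 (sum=5), consumes 2 rolls
Frame 7 starts at roll index 12: rolls=5,2 (sum=7), consumes 2 rolls
Frame 8 starts at roll index 14: rolls=3,5 (sum=8), consumes 2 rolls
Frame 9 starts at roll index 16: rolls=6,3 (sum=9), consumes 2 rolls
Frame 10 starts at roll index 18: 2 remaining rolls

Answer: 0 2 4 6 8 10 12 14 16 18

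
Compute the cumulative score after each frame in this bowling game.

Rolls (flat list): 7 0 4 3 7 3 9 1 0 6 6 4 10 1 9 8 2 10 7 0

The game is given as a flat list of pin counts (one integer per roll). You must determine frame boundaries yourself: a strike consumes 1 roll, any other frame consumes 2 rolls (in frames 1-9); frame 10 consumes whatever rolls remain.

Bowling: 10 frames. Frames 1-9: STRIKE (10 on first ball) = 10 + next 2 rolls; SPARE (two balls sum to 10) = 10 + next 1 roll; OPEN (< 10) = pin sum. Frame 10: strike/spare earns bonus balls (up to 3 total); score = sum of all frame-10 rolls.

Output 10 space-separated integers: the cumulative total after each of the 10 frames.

Frame 1: OPEN (7+0=7). Cumulative: 7
Frame 2: OPEN (4+3=7). Cumulative: 14
Frame 3: SPARE (7+3=10). 10 + next roll (9) = 19. Cumulative: 33
Frame 4: SPARE (9+1=10). 10 + next roll (0) = 10. Cumulative: 43
Frame 5: OPEN (0+6=6). Cumulative: 49
Frame 6: SPARE (6+4=10). 10 + next roll (10) = 20. Cumulative: 69
Frame 7: STRIKE. 10 + next two rolls (1+9) = 20. Cumulative: 89
Frame 8: SPARE (1+9=10). 10 + next roll (8) = 18. Cumulative: 107
Frame 9: SPARE (8+2=10). 10 + next roll (10) = 20. Cumulative: 127
Frame 10: STRIKE. Sum of all frame-10 rolls (10+7+0) = 17. Cumulative: 144

Answer: 7 14 33 43 49 69 89 107 127 144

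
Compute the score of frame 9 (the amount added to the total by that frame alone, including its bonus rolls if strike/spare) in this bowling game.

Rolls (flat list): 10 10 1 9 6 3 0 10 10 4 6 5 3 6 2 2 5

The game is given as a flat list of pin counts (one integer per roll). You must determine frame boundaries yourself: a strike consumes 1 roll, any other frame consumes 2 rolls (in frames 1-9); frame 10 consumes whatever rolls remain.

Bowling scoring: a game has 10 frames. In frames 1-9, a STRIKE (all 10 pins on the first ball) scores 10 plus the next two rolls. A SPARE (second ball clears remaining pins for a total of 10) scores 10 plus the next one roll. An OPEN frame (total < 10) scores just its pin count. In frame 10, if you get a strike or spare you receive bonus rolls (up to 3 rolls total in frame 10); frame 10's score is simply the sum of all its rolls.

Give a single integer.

Frame 1: STRIKE. 10 + next two rolls (10+1) = 21. Cumulative: 21
Frame 2: STRIKE. 10 + next two rolls (1+9) = 20. Cumulative: 41
Frame 3: SPARE (1+9=10). 10 + next roll (6) = 16. Cumulative: 57
Frame 4: OPEN (6+3=9). Cumulative: 66
Frame 5: SPARE (0+10=10). 10 + next roll (10) = 20. Cumulative: 86
Frame 6: STRIKE. 10 + next two rolls (4+6) = 20. Cumulative: 106
Frame 7: SPARE (4+6=10). 10 + next roll (5) = 15. Cumulative: 121
Frame 8: OPEN (5+3=8). Cumulative: 129
Frame 9: OPEN (6+2=8). Cumulative: 137
Frame 10: OPEN. Sum of all frame-10 rolls (2+5) = 7. Cumulative: 144

Answer: 8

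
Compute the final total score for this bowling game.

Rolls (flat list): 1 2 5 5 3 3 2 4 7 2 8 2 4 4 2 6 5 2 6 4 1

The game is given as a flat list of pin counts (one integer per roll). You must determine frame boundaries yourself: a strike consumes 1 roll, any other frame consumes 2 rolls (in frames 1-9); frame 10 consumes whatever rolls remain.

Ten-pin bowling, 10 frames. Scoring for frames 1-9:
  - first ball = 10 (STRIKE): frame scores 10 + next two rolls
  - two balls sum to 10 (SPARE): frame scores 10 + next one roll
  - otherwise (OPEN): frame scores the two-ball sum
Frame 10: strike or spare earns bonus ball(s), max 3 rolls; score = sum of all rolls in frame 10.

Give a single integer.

Answer: 85

Derivation:
Frame 1: OPEN (1+2=3). Cumulative: 3
Frame 2: SPARE (5+5=10). 10 + next roll (3) = 13. Cumulative: 16
Frame 3: OPEN (3+3=6). Cumulative: 22
Frame 4: OPEN (2+4=6). Cumulative: 28
Frame 5: OPEN (7+2=9). Cumulative: 37
Frame 6: SPARE (8+2=10). 10 + next roll (4) = 14. Cumulative: 51
Frame 7: OPEN (4+4=8). Cumulative: 59
Frame 8: OPEN (2+6=8). Cumulative: 67
Frame 9: OPEN (5+2=7). Cumulative: 74
Frame 10: SPARE. Sum of all frame-10 rolls (6+4+1) = 11. Cumulative: 85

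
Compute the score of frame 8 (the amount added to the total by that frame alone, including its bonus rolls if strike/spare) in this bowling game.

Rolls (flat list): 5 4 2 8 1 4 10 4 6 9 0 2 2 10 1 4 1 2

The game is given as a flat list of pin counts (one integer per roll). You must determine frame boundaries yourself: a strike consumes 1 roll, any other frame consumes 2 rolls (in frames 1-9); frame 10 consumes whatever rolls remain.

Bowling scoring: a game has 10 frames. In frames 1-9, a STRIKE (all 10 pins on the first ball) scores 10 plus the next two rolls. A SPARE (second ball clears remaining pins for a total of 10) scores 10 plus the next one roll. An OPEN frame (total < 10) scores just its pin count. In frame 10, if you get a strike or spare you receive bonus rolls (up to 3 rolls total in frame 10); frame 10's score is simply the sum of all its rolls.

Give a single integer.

Answer: 15

Derivation:
Frame 1: OPEN (5+4=9). Cumulative: 9
Frame 2: SPARE (2+8=10). 10 + next roll (1) = 11. Cumulative: 20
Frame 3: OPEN (1+4=5). Cumulative: 25
Frame 4: STRIKE. 10 + next two rolls (4+6) = 20. Cumulative: 45
Frame 5: SPARE (4+6=10). 10 + next roll (9) = 19. Cumulative: 64
Frame 6: OPEN (9+0=9). Cumulative: 73
Frame 7: OPEN (2+2=4). Cumulative: 77
Frame 8: STRIKE. 10 + next two rolls (1+4) = 15. Cumulative: 92
Frame 9: OPEN (1+4=5). Cumulative: 97
Frame 10: OPEN. Sum of all frame-10 rolls (1+2) = 3. Cumulative: 100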